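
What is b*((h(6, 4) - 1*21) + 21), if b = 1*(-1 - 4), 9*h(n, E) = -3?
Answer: 5/3 ≈ 1.6667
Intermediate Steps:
h(n, E) = -1/3 (h(n, E) = (1/9)*(-3) = -1/3)
b = -5 (b = 1*(-5) = -5)
b*((h(6, 4) - 1*21) + 21) = -5*((-1/3 - 1*21) + 21) = -5*((-1/3 - 21) + 21) = -5*(-64/3 + 21) = -5*(-1/3) = 5/3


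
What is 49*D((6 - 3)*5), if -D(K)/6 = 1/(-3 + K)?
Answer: -49/2 ≈ -24.500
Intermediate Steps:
D(K) = -6/(-3 + K)
49*D((6 - 3)*5) = 49*(-6/(-3 + (6 - 3)*5)) = 49*(-6/(-3 + 3*5)) = 49*(-6/(-3 + 15)) = 49*(-6/12) = 49*(-6*1/12) = 49*(-1/2) = -49/2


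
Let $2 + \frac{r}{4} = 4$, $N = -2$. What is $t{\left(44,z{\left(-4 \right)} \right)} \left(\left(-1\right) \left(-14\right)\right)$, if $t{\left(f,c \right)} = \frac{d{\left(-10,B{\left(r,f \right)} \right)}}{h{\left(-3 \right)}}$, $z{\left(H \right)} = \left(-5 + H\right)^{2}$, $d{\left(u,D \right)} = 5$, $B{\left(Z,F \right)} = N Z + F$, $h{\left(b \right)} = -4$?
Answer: $- \frac{35}{2} \approx -17.5$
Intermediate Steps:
$r = 8$ ($r = -8 + 4 \cdot 4 = -8 + 16 = 8$)
$B{\left(Z,F \right)} = F - 2 Z$ ($B{\left(Z,F \right)} = - 2 Z + F = F - 2 Z$)
$t{\left(f,c \right)} = - \frac{5}{4}$ ($t{\left(f,c \right)} = \frac{5}{-4} = 5 \left(- \frac{1}{4}\right) = - \frac{5}{4}$)
$t{\left(44,z{\left(-4 \right)} \right)} \left(\left(-1\right) \left(-14\right)\right) = - \frac{5 \left(\left(-1\right) \left(-14\right)\right)}{4} = \left(- \frac{5}{4}\right) 14 = - \frac{35}{2}$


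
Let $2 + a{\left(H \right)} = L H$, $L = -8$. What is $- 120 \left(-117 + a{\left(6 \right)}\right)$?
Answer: $20040$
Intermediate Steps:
$a{\left(H \right)} = -2 - 8 H$
$- 120 \left(-117 + a{\left(6 \right)}\right) = - 120 \left(-117 - 50\right) = \left(-120\right) \left(-167\right) = 20040$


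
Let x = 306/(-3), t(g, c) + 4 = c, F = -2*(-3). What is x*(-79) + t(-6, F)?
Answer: 8060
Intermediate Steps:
F = 6
t(g, c) = -4 + c
x = -102 (x = 306*(-1/3) = -102)
x*(-79) + t(-6, F) = -102*(-79) + (-4 + 6) = 8058 + 2 = 8060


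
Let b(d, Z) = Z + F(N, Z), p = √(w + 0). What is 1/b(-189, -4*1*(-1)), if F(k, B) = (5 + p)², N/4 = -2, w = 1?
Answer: 1/40 ≈ 0.025000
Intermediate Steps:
N = -8 (N = 4*(-2) = -8)
p = 1 (p = √(1 + 0) = √1 = 1)
F(k, B) = 36 (F(k, B) = (5 + 1)² = 6² = 36)
b(d, Z) = 36 + Z (b(d, Z) = Z + 36 = 36 + Z)
1/b(-189, -4*1*(-1)) = 1/(36 - 4*1*(-1)) = 1/(36 - 4*(-1)) = 1/(36 + 4) = 1/40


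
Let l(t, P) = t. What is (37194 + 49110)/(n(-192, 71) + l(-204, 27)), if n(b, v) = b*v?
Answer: -7192/1153 ≈ -6.2376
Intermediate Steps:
(37194 + 49110)/(n(-192, 71) + l(-204, 27)) = (37194 + 49110)/(-192*71 - 204) = 86304/(-13632 - 204) = 86304/(-13836) = 86304*(-1/13836) = -7192/1153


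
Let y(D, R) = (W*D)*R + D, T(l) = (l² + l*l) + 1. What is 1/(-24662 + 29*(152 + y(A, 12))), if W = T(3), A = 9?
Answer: 1/39515 ≈ 2.5307e-5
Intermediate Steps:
T(l) = 1 + 2*l² (T(l) = (l² + l²) + 1 = 2*l² + 1 = 1 + 2*l²)
W = 19 (W = 1 + 2*3² = 1 + 2*9 = 1 + 18 = 19)
y(D, R) = D + 19*D*R (y(D, R) = (19*D)*R + D = 19*D*R + D = D + 19*D*R)
1/(-24662 + 29*(152 + y(A, 12))) = 1/(-24662 + 29*(152 + 9*(1 + 19*12))) = 1/(-24662 + 29*(152 + 9*(1 + 228))) = 1/(-24662 + 29*(152 + 9*229)) = 1/(-24662 + 29*(152 + 2061)) = 1/(-24662 + 29*2213) = 1/(-24662 + 64177) = 1/39515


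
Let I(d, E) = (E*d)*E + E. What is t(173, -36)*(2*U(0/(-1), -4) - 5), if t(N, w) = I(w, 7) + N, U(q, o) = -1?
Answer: 11088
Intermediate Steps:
I(d, E) = E + d*E² (I(d, E) = d*E² + E = E + d*E²)
t(N, w) = 7 + N + 49*w (t(N, w) = 7*(1 + 7*w) + N = (7 + 49*w) + N = 7 + N + 49*w)
t(173, -36)*(2*U(0/(-1), -4) - 5) = (7 + 173 + 49*(-36))*(2*(-1) - 5) = (7 + 173 - 1764)*(-2 - 5) = -1584*(-7) = 11088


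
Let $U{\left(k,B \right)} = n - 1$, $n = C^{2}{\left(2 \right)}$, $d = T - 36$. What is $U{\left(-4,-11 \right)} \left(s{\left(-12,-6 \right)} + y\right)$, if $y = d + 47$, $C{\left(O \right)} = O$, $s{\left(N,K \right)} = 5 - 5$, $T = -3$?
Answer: $24$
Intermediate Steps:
$s{\left(N,K \right)} = 0$ ($s{\left(N,K \right)} = 5 - 5 = 0$)
$d = -39$ ($d = -3 - 36 = -39$)
$n = 4$ ($n = 2^{2} = 4$)
$y = 8$ ($y = -39 + 47 = 8$)
$U{\left(k,B \right)} = 3$ ($U{\left(k,B \right)} = 4 - 1 = 3$)
$U{\left(-4,-11 \right)} \left(s{\left(-12,-6 \right)} + y\right) = 3 \left(0 + 8\right) = 3 \cdot 8 = 24$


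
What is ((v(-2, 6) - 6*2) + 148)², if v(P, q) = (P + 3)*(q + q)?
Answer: 21904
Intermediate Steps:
v(P, q) = 2*q*(3 + P) (v(P, q) = (3 + P)*(2*q) = 2*q*(3 + P))
((v(-2, 6) - 6*2) + 148)² = ((2*6*(3 - 2) - 6*2) + 148)² = ((2*6*1 - 12) + 148)² = ((12 - 12) + 148)² = (0 + 148)² = 148² = 21904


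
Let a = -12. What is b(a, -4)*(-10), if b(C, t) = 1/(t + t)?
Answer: 5/4 ≈ 1.2500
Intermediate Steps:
b(C, t) = 1/(2*t)
b(a, -4)*(-10) = ((½)/(-4))*(-10) = ((½)*(-¼))*(-10) = -⅛*(-10) = 5/4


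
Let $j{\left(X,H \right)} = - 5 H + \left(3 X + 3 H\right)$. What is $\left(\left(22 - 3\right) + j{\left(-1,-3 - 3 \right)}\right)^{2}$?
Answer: $784$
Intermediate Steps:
$j{\left(X,H \right)} = - 2 H + 3 X$ ($j{\left(X,H \right)} = - 5 H + \left(3 H + 3 X\right) = - 2 H + 3 X$)
$\left(\left(22 - 3\right) + j{\left(-1,-3 - 3 \right)}\right)^{2} = \left(\left(22 - 3\right) - \left(3 + 2 \left(-3 - 3\right)\right)\right)^{2} = \left(19 - -9\right)^{2} = \left(19 + \left(12 - 3\right)\right)^{2} = \left(19 + 9\right)^{2} = 28^{2} = 784$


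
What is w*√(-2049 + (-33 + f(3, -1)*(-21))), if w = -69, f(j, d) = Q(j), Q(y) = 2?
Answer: -414*I*√59 ≈ -3180.0*I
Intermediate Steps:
f(j, d) = 2
w*√(-2049 + (-33 + f(3, -1)*(-21))) = -69*√(-2049 + (-33 + 2*(-21))) = -69*√(-2049 + (-33 - 42)) = -69*√(-2049 - 75) = -414*I*√59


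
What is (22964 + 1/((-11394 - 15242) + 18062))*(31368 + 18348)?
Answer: 1631458173810/1429 ≈ 1.1417e+9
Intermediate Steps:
(22964 + 1/((-11394 - 15242) + 18062))*(31368 + 18348) = (22964 + 1/(-26636 + 18062))*49716 = (22964 + 1/(-8574))*49716 = (22964 - 1/8574)*49716 = (196893335/8574)*49716 = 1631458173810/1429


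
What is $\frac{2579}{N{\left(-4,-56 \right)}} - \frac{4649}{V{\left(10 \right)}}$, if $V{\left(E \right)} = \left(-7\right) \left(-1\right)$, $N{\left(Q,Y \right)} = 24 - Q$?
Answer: $- \frac{16017}{28} \approx -572.04$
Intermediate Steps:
$V{\left(E \right)} = 7$
$\frac{2579}{N{\left(-4,-56 \right)}} - \frac{4649}{V{\left(10 \right)}} = \frac{2579}{24 - -4} - \frac{4649}{7} = \frac{2579}{24 + 4} - \frac{4649}{7} = \frac{2579}{28} - \frac{4649}{7} = - \frac{16017}{28}$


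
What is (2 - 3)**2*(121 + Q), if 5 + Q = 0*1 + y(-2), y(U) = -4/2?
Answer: 114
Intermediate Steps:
y(U) = -2 (y(U) = -4*1/2 = -2)
Q = -7 (Q = -5 + (0*1 - 2) = -5 + (0 - 2) = -5 - 2 = -7)
(2 - 3)**2*(121 + Q) = (2 - 3)**2*(121 - 7) = (-1)**2*114 = 1*114 = 114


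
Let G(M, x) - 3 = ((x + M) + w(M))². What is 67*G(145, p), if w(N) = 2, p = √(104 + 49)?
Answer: 1458255 + 59094*√17 ≈ 1.7019e+6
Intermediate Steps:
p = 3*√17 (p = √153 = 3*√17 ≈ 12.369)
G(M, x) = 3 + (2 + M + x)² (G(M, x) = 3 + ((x + M) + 2)² = 3 + ((M + x) + 2)² = 3 + (2 + M + x)²)
67*G(145, p) = 67*(3 + (2 + 145 + 3*√17)²) = 67*(3 + (147 + 3*√17)²) = 201 + 67*(147 + 3*√17)²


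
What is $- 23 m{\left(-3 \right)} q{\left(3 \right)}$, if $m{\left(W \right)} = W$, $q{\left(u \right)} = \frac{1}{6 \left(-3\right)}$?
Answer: $- \frac{23}{6} \approx -3.8333$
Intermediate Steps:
$q{\left(u \right)} = - \frac{1}{18}$ ($q{\left(u \right)} = \frac{1}{6} \left(- \frac{1}{3}\right) = - \frac{1}{18}$)
$- 23 m{\left(-3 \right)} q{\left(3 \right)} = \left(-23\right) \left(-3\right) \left(- \frac{1}{18}\right) = 69 \left(- \frac{1}{18}\right) = - \frac{23}{6}$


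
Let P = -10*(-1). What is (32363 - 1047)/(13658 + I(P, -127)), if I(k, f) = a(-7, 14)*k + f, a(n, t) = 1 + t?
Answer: 31316/13681 ≈ 2.2890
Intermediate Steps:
P = 10
I(k, f) = f + 15*k (I(k, f) = (1 + 14)*k + f = 15*k + f = f + 15*k)
(32363 - 1047)/(13658 + I(P, -127)) = (32363 - 1047)/(13658 + (-127 + 15*10)) = 31316/(13658 + (-127 + 150)) = 31316/(13658 + 23) = 31316/13681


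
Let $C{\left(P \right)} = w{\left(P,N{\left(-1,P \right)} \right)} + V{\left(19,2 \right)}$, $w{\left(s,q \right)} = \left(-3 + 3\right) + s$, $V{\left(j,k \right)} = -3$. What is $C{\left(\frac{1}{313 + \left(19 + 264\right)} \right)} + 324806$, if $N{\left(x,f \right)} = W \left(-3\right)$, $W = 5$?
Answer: $\frac{193582589}{596} \approx 3.248 \cdot 10^{5}$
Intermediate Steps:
$N{\left(x,f \right)} = -15$ ($N{\left(x,f \right)} = 5 \left(-3\right) = -15$)
$w{\left(s,q \right)} = s$ ($w{\left(s,q \right)} = 0 + s = s$)
$C{\left(P \right)} = -3 + P$ ($C{\left(P \right)} = P - 3 = -3 + P$)
$C{\left(\frac{1}{313 + \left(19 + 264\right)} \right)} + 324806 = \left(-3 + \frac{1}{313 + \left(19 + 264\right)}\right) + 324806 = \left(-3 + \frac{1}{313 + 283}\right) + 324806 = \left(-3 + \frac{1}{596}\right) + 324806 = - \frac{1787}{596} + 324806 = \frac{193582589}{596}$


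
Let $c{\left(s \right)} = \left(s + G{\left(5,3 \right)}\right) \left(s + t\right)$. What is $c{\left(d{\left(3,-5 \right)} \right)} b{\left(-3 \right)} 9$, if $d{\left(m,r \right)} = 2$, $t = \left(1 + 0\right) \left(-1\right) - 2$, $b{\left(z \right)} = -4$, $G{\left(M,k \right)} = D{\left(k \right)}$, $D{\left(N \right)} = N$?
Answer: $180$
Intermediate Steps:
$G{\left(M,k \right)} = k$
$t = -3$ ($t = 1 \left(-1\right) - 2 = -1 - 2 = -3$)
$c{\left(s \right)} = \left(-3 + s\right) \left(3 + s\right)$ ($c{\left(s \right)} = \left(s + 3\right) \left(s - 3\right) = \left(3 + s\right) \left(-3 + s\right) = \left(-3 + s\right) \left(3 + s\right)$)
$c{\left(d{\left(3,-5 \right)} \right)} b{\left(-3 \right)} 9 = \left(-9 + 2^{2}\right) \left(-4\right) 9 = \left(-9 + 4\right) \left(-4\right) 9 = \left(-5\right) \left(-4\right) 9 = 20 \cdot 9 = 180$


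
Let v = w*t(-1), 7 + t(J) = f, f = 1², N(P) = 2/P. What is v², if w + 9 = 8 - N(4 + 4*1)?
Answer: 225/4 ≈ 56.250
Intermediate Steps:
w = -5/4 (w = -9 + (8 - 2/(4 + 4*1)) = -9 + (8 - 2/(4 + 4)) = -9 + (8 - 2/8) = -9 + (8 - 1*¼) = -9 + (8 - ¼) = -9 + 31/4 = -5/4 ≈ -1.2500)
f = 1
t(J) = -6 (t(J) = -7 + 1 = -6)
v = 15/2 (v = -5/4*(-6) = 15/2 ≈ 7.5000)
v² = (15/2)² = 225/4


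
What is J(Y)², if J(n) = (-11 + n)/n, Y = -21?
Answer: 1024/441 ≈ 2.3220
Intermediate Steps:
J(n) = (-11 + n)/n
J(Y)² = ((-11 - 21)/(-21))² = (-1/21*(-32))² = (32/21)² = 1024/441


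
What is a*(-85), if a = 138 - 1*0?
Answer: -11730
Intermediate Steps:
a = 138 (a = 138 + 0 = 138)
a*(-85) = 138*(-85) = -11730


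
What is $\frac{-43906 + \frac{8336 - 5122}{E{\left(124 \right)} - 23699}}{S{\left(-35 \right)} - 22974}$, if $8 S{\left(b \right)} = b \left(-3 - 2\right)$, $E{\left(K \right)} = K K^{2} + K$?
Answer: $\frac{38906892320}{20338812249} \approx 1.9129$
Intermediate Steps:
$E{\left(K \right)} = K + K^{3}$ ($E{\left(K \right)} = K^{3} + K = K + K^{3}$)
$S{\left(b \right)} = - \frac{5 b}{8}$ ($S{\left(b \right)} = \frac{b \left(-3 - 2\right)}{8} = \frac{b \left(-5\right)}{8} = \frac{\left(-5\right) b}{8} = - \frac{5 b}{8}$)
$\frac{-43906 + \frac{8336 - 5122}{E{\left(124 \right)} - 23699}}{S{\left(-35 \right)} - 22974} = \frac{-43906 + \frac{8336 - 5122}{\left(124 + 124^{3}\right) - 23699}}{\left(- \frac{5}{8}\right) \left(-35\right) - 22974} = \frac{-43906 + \frac{3214}{\left(124 + 1906624\right) - 23699}}{\frac{175}{8} - 22974} = \frac{-43906 + \frac{3214}{1906748 - 23699}}{- \frac{183617}{8}} = \left(-43906 + \frac{3214}{1883049}\right) \left(- \frac{8}{183617}\right) = \left(- \frac{82677146180}{1883049}\right) \left(- \frac{8}{183617}\right) = \frac{38906892320}{20338812249}$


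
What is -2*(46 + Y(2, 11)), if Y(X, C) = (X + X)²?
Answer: -124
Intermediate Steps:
Y(X, C) = 4*X² (Y(X, C) = (2*X)² = 4*X²)
-2*(46 + Y(2, 11)) = -2*(46 + 4*2²) = -2*(46 + 4*4) = -2*(46 + 16) = -2*62 = -124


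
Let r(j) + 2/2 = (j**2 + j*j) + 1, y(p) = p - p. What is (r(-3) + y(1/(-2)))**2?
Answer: 324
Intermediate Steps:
y(p) = 0
r(j) = 2*j**2 (r(j) = -1 + ((j**2 + j*j) + 1) = -1 + ((j**2 + j**2) + 1) = -1 + (2*j**2 + 1) = -1 + (1 + 2*j**2) = 2*j**2)
(r(-3) + y(1/(-2)))**2 = (2*(-3)**2 + 0)**2 = (2*9 + 0)**2 = (18 + 0)**2 = 18**2 = 324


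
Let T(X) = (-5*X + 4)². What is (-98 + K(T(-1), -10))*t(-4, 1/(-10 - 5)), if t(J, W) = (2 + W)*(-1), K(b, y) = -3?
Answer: 2929/15 ≈ 195.27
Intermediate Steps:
T(X) = (4 - 5*X)²
t(J, W) = -2 - W
(-98 + K(T(-1), -10))*t(-4, 1/(-10 - 5)) = (-98 - 3)*(-2 - 1/(-10 - 5)) = -101*(-2 - 1/(-15)) = -101*(-2 - 1*(-1/15)) = -101*(-2 + 1/15) = -101*(-29/15) = 2929/15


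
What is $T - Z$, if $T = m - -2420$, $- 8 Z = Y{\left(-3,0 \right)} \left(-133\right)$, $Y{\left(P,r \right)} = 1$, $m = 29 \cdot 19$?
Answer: $\frac{23635}{8} \approx 2954.4$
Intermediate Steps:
$m = 551$
$Z = \frac{133}{8}$ ($Z = - \frac{1 \left(-133\right)}{8} = \left(- \frac{1}{8}\right) \left(-133\right) = \frac{133}{8} \approx 16.625$)
$T = 2971$ ($T = 551 - -2420 = 551 + 2420 = 2971$)
$T - Z = 2971 - \frac{133}{8} = \frac{23635}{8}$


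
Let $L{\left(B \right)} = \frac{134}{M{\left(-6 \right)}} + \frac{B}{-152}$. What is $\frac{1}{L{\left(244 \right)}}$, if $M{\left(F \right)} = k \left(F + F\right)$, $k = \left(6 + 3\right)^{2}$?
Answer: $- \frac{4617}{8048} \approx -0.57368$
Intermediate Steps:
$k = 81$ ($k = 9^{2} = 81$)
$M{\left(F \right)} = 162 F$ ($M{\left(F \right)} = 81 \left(F + F\right) = 81 \cdot 2 F = 162 F$)
$L{\left(B \right)} = - \frac{67}{486} - \frac{B}{152}$ ($L{\left(B \right)} = \frac{134}{162 \left(-6\right)} + \frac{B}{-152} = \frac{134}{-972} + B \left(- \frac{1}{152}\right) = 134 \left(- \frac{1}{972}\right) - \frac{B}{152} = - \frac{67}{486} - \frac{B}{152}$)
$\frac{1}{L{\left(244 \right)}} = \frac{1}{- \frac{67}{486} - \frac{61}{38}} = \frac{1}{- \frac{8048}{4617}} = - \frac{4617}{8048}$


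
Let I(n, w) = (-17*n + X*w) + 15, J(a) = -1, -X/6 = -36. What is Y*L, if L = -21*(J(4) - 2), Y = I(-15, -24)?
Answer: -309582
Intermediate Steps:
X = 216 (X = -6*(-36) = 216)
I(n, w) = 15 - 17*n + 216*w (I(n, w) = (-17*n + 216*w) + 15 = 15 - 17*n + 216*w)
Y = -4914 (Y = 15 - 17*(-15) + 216*(-24) = 15 + 255 - 5184 = -4914)
L = 63 (L = -21*(-1 - 2) = -21*(-3) = 63)
Y*L = -4914*63 = -309582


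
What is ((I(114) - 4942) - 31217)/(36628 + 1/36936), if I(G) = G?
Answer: -1331358120/1352891809 ≈ -0.98408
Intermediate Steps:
((I(114) - 4942) - 31217)/(36628 + 1/36936) = ((114 - 4942) - 31217)/(36628 + 1/36936) = (-4828 - 31217)/(36628 + 1/36936) = -36045/1352891809/36936 = -36045*36936/1352891809 = -1331358120/1352891809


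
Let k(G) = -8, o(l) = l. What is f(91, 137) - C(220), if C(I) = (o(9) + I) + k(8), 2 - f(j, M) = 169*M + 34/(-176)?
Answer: -2056719/88 ≈ -23372.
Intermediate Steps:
f(j, M) = 193/88 - 169*M (f(j, M) = 2 - (169*M + 34/(-176)) = 2 - (169*M + 34*(-1/176)) = 2 - (169*M - 17/88) = 2 - (-17/88 + 169*M) = 2 + (17/88 - 169*M) = 193/88 - 169*M)
C(I) = 1 + I (C(I) = (9 + I) - 8 = 1 + I)
f(91, 137) - C(220) = (193/88 - 169*137) - (1 + 220) = (193/88 - 23153) - 1*221 = -2037271/88 - 221 = -2056719/88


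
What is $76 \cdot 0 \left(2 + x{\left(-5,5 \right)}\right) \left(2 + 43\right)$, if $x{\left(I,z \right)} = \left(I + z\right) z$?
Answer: $0$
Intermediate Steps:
$x{\left(I,z \right)} = z \left(I + z\right)$
$76 \cdot 0 \left(2 + x{\left(-5,5 \right)}\right) \left(2 + 43\right) = 76 \cdot 0 \left(2 + 5 \left(-5 + 5\right)\right) \left(2 + 43\right) = 76 \cdot 0 \left(2 + 5 \cdot 0\right) 45 = 76 \cdot 0 \left(2 + 0\right) 45 = 76 \cdot 0 \cdot 2 \cdot 45 = 76 \cdot 0 \cdot 45 = 0 \cdot 45 = 0$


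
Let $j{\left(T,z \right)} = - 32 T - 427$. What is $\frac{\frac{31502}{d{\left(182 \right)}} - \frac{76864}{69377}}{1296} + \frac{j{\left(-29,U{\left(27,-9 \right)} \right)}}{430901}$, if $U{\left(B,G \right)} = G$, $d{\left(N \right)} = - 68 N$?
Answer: $- \frac{476681335411}{287808305982912} \approx -0.0016562$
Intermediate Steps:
$j{\left(T,z \right)} = -427 - 32 T$
$\frac{\frac{31502}{d{\left(182 \right)}} - \frac{76864}{69377}}{1296} + \frac{j{\left(-29,U{\left(27,-9 \right)} \right)}}{430901} = \frac{\frac{31502}{\left(-68\right) 182} - \frac{76864}{69377}}{1296} + \frac{-427 - -928}{430901} = \left(\frac{31502}{-12376} - \frac{76864}{69377}\right) \frac{1}{1296} + \left(-427 + 928\right) \frac{1}{430901} = \left(31502 \left(- \frac{1}{12376}\right) - \frac{76864}{69377}\right) \frac{1}{1296} + 501 \cdot \frac{1}{430901} = \left(- \frac{15751}{6188} - \frac{76864}{69377}\right) \frac{1}{1296} + \frac{501}{430901} = \left(- \frac{1882823}{515372}\right) \frac{1}{1296} + \frac{501}{430901} = - \frac{1882823}{667922112} + \frac{501}{430901} = - \frac{476681335411}{287808305982912}$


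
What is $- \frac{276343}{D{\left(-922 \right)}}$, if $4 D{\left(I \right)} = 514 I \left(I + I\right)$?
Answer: $- \frac{276343}{218471588} \approx -0.0012649$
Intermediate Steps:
$D{\left(I \right)} = 257 I^{2}$ ($D{\left(I \right)} = \frac{514 I \left(I + I\right)}{4} = \frac{514 I 2 I}{4} = \frac{1028 I^{2}}{4} = 257 I^{2}$)
$- \frac{276343}{D{\left(-922 \right)}} = - \frac{276343}{257 \left(-922\right)^{2}} = - \frac{276343}{257 \cdot 850084} = - \frac{276343}{218471588}$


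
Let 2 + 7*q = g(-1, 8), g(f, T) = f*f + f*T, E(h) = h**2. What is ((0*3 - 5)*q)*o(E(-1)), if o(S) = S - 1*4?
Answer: -135/7 ≈ -19.286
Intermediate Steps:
g(f, T) = f**2 + T*f
o(S) = -4 + S (o(S) = S - 4 = -4 + S)
q = -9/7 (q = -2/7 + (-(8 - 1))/7 = -2/7 + (-1*7)/7 = -2/7 + (1/7)*(-7) = -2/7 - 1 = -9/7 ≈ -1.2857)
((0*3 - 5)*q)*o(E(-1)) = ((0*3 - 5)*(-9/7))*(-4 + (-1)**2) = ((0 - 5)*(-9/7))*(-4 + 1) = -5*(-9/7)*(-3) = (45/7)*(-3) = -135/7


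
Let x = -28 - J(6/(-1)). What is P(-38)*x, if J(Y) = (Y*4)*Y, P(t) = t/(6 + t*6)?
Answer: -3268/111 ≈ -29.441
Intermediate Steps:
P(t) = t/(6 + 6*t)
J(Y) = 4*Y**2 (J(Y) = (4*Y)*Y = 4*Y**2)
x = -172 (x = -28 - 4*(6/(-1))**2 = -28 - 4*(6*(-1))**2 = -28 - 4*(-6)**2 = -28 - 4*36 = -28 - 1*144 = -28 - 144 = -172)
P(-38)*x = ((1/6)*(-38)/(1 - 38))*(-172) = ((1/6)*(-38)/(-37))*(-172) = ((1/6)*(-38)*(-1/37))*(-172) = (19/111)*(-172) = -3268/111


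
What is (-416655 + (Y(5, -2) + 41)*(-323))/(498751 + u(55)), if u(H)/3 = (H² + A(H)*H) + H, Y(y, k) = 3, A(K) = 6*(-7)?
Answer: -430867/501061 ≈ -0.85991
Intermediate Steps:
A(K) = -42
u(H) = -123*H + 3*H² (u(H) = 3*((H² - 42*H) + H) = 3*(H² - 41*H) = -123*H + 3*H²)
(-416655 + (Y(5, -2) + 41)*(-323))/(498751 + u(55)) = (-416655 + (3 + 41)*(-323))/(498751 + 3*55*(-41 + 55)) = (-416655 + 44*(-323))/(498751 + 3*55*14) = (-416655 - 14212)/(498751 + 2310) = -430867/501061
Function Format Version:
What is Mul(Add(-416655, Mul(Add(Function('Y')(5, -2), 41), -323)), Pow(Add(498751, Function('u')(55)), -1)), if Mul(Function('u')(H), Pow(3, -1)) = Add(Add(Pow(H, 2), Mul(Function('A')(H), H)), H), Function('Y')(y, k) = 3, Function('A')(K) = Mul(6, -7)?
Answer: Rational(-430867, 501061) ≈ -0.85991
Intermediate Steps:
Function('A')(K) = -42
Function('u')(H) = Add(Mul(-123, H), Mul(3, Pow(H, 2))) (Function('u')(H) = Mul(3, Add(Add(Pow(H, 2), Mul(-42, H)), H)) = Mul(3, Add(Pow(H, 2), Mul(-41, H))) = Add(Mul(-123, H), Mul(3, Pow(H, 2))))
Mul(Add(-416655, Mul(Add(Function('Y')(5, -2), 41), -323)), Pow(Add(498751, Function('u')(55)), -1)) = Mul(Add(-416655, Mul(Add(3, 41), -323)), Pow(Add(498751, Mul(3, 55, Add(-41, 55))), -1)) = Mul(Add(-416655, Mul(44, -323)), Pow(Add(498751, Mul(3, 55, 14)), -1)) = Mul(Add(-416655, -14212), Pow(Add(498751, 2310), -1)) = Mul(-430867, Pow(501061, -1)) = Mul(-430867, Rational(1, 501061)) = Rational(-430867, 501061)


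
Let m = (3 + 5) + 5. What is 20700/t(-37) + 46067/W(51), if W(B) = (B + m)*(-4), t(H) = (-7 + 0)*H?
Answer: -6632153/66304 ≈ -100.03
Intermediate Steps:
m = 13 (m = 8 + 5 = 13)
t(H) = -7*H
W(B) = -52 - 4*B (W(B) = (B + 13)*(-4) = (13 + B)*(-4) = -52 - 4*B)
20700/t(-37) + 46067/W(51) = 20700/((-7*(-37))) + 46067/(-52 - 4*51) = 20700/259 + 46067/(-52 - 204) = 20700*(1/259) + 46067/(-256) = 20700/259 + 46067*(-1/256) = 20700/259 - 46067/256 = -6632153/66304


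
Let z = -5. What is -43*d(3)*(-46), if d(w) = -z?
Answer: 9890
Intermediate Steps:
d(w) = 5 (d(w) = -1*(-5) = 5)
-43*d(3)*(-46) = -43*5*(-46) = -215*(-46) = 9890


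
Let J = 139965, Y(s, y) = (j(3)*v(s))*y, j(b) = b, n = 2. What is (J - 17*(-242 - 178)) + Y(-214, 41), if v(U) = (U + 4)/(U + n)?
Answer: 15606045/106 ≈ 1.4723e+5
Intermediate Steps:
v(U) = (4 + U)/(2 + U) (v(U) = (U + 4)/(U + 2) = (4 + U)/(2 + U))
Y(s, y) = 3*y*(4 + s)/(2 + s) (Y(s, y) = (3*((4 + s)/(2 + s)))*y = (3*(4 + s)/(2 + s))*y = 3*y*(4 + s)/(2 + s))
(J - 17*(-242 - 178)) + Y(-214, 41) = (139965 - 17*(-242 - 178)) + 3*41*(4 - 214)/(2 - 214) = (139965 - 17*(-420)) + 3*41*(-210)/(-212) = (139965 + 7140) + 3*41*(-1/212)*(-210) = 147105 + 12915/106 = 15606045/106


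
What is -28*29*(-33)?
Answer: 26796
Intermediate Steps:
-28*29*(-33) = -812*(-33) = 26796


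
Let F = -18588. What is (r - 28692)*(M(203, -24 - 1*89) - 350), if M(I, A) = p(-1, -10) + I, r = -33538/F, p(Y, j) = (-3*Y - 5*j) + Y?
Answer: 25331434505/9294 ≈ 2.7256e+6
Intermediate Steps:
p(Y, j) = -5*j - 2*Y (p(Y, j) = (-5*j - 3*Y) + Y = -5*j - 2*Y)
r = 16769/9294 (r = -33538/(-18588) = -33538*(-1/18588) = 16769/9294 ≈ 1.8043)
M(I, A) = 52 + I (M(I, A) = (-5*(-10) - 2*(-1)) + I = (50 + 2) + I = 52 + I)
(r - 28692)*(M(203, -24 - 1*89) - 350) = (16769/9294 - 28692)*((52 + 203) - 350) = -266646679*(255 - 350)/9294 = -266646679/9294*(-95) = 25331434505/9294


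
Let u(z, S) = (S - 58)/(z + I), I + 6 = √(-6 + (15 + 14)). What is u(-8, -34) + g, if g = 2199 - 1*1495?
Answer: 123080/173 + 92*√23/173 ≈ 714.00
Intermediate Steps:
I = -6 + √23 (I = -6 + √(-6 + (15 + 14)) = -6 + √(-6 + 29) = -6 + √23 ≈ -1.2042)
u(z, S) = (-58 + S)/(-6 + z + √23) (u(z, S) = (S - 58)/(z + (-6 + √23)) = (-58 + S)/(-6 + z + √23))
g = 704 (g = 2199 - 1495 = 704)
u(-8, -34) + g = (-58 - 34)/(-6 - 8 + √23) + 704 = -92/(-14 + √23) + 704 = 704 - 92/(-14 + √23)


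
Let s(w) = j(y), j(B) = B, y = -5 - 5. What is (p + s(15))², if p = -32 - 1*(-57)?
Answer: 225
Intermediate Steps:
p = 25 (p = -32 + 57 = 25)
y = -10
s(w) = -10
(p + s(15))² = (25 - 10)² = 15² = 225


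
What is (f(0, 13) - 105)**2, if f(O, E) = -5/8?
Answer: 714025/64 ≈ 11157.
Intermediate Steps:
f(O, E) = -5/8 (f(O, E) = -5*1/8 = -5/8)
(f(0, 13) - 105)**2 = (-5/8 - 105)**2 = (-845/8)**2 = 714025/64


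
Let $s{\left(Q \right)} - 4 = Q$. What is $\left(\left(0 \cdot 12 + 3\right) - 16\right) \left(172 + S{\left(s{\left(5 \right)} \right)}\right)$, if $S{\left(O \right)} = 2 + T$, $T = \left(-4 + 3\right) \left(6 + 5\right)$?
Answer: $-2119$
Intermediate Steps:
$T = -11$ ($T = \left(-1\right) 11 = -11$)
$s{\left(Q \right)} = 4 + Q$
$S{\left(O \right)} = -9$ ($S{\left(O \right)} = 2 - 11 = -9$)
$\left(\left(0 \cdot 12 + 3\right) - 16\right) \left(172 + S{\left(s{\left(5 \right)} \right)}\right) = \left(\left(0 \cdot 12 + 3\right) - 16\right) \left(172 - 9\right) = \left(\left(0 + 3\right) - 16\right) 163 = \left(3 - 16\right) 163 = \left(-13\right) 163 = -2119$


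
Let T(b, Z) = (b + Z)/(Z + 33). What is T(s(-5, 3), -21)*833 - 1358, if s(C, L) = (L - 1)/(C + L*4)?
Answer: -33551/12 ≈ -2795.9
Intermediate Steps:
s(C, L) = (-1 + L)/(C + 4*L)
T(b, Z) = (Z + b)/(33 + Z)
T(s(-5, 3), -21)*833 - 1358 = ((-21 + (-1 + 3)/(-5 + 4*3))/(33 - 21))*833 - 1358 = ((-21 + 2/(-5 + 12))/12)*833 - 1358 = ((-21 + 2/7)/12)*833 - 1358 = ((1/12)*(-145/7))*833 - 1358 = -145/84*833 - 1358 = -17255/12 - 1358 = -33551/12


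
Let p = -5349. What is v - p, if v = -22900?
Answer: -17551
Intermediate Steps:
v - p = -22900 - 1*(-5349) = -22900 + 5349 = -17551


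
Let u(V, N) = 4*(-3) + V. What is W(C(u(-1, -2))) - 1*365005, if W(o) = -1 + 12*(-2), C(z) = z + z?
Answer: -365030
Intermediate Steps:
u(V, N) = -12 + V
C(z) = 2*z
W(o) = -25 (W(o) = -1 - 24 = -25)
W(C(u(-1, -2))) - 1*365005 = -25 - 1*365005 = -25 - 365005 = -365030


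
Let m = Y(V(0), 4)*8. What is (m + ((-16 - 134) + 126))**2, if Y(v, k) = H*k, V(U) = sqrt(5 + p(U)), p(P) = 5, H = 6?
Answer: 28224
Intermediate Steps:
V(U) = sqrt(10) (V(U) = sqrt(5 + 5) = sqrt(10))
Y(v, k) = 6*k
m = 192 (m = (6*4)*8 = 24*8 = 192)
(m + ((-16 - 134) + 126))**2 = (192 + ((-16 - 134) + 126))**2 = (192 + (-150 + 126))**2 = (192 - 24)**2 = 168**2 = 28224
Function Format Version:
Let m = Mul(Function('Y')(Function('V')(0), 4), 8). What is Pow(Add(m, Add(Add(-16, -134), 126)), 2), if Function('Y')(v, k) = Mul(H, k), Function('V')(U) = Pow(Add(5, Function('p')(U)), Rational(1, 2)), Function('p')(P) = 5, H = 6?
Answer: 28224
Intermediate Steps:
Function('V')(U) = Pow(10, Rational(1, 2)) (Function('V')(U) = Pow(Add(5, 5), Rational(1, 2)) = Pow(10, Rational(1, 2)))
Function('Y')(v, k) = Mul(6, k)
m = 192 (m = Mul(Mul(6, 4), 8) = Mul(24, 8) = 192)
Pow(Add(m, Add(Add(-16, -134), 126)), 2) = Pow(Add(192, Add(Add(-16, -134), 126)), 2) = Pow(Add(192, Add(-150, 126)), 2) = Pow(Add(192, -24), 2) = Pow(168, 2) = 28224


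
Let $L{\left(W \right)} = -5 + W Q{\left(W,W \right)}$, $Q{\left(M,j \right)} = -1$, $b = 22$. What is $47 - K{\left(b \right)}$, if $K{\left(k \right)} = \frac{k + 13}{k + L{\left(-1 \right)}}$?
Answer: $\frac{811}{18} \approx 45.056$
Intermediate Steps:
$L{\left(W \right)} = -5 - W$ ($L{\left(W \right)} = -5 + W \left(-1\right) = -5 - W$)
$K{\left(k \right)} = \frac{13 + k}{-4 + k}$ ($K{\left(k \right)} = \frac{k + 13}{k - 4} = \frac{13 + k}{k + \left(-5 + 1\right)} = \frac{13 + k}{k - 4} = \frac{13 + k}{-4 + k}$)
$47 - K{\left(b \right)} = 47 - \frac{13 + 22}{-4 + 22} = 47 - \frac{1}{18} \cdot 35 = 47 - \frac{35}{18} = \frac{811}{18}$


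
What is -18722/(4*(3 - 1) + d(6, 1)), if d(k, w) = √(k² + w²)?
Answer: -149776/27 + 18722*√37/27 ≈ -1329.4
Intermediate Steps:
-18722/(4*(3 - 1) + d(6, 1)) = -18722/(4*(3 - 1) + √(6² + 1²)) = -18722/(4*2 + √(36 + 1)) = -18722/(8 + √37)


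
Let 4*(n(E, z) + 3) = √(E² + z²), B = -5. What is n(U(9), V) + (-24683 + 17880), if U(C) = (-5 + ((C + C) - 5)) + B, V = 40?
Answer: -6806 + √1609/4 ≈ -6796.0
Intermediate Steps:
U(C) = -15 + 2*C (U(C) = (-5 + ((C + C) - 5)) - 5 = (-5 + (2*C - 5)) - 5 = (-5 + (-5 + 2*C)) - 5 = (-10 + 2*C) - 5 = -15 + 2*C)
n(E, z) = -3 + √(E² + z²)/4
n(U(9), V) + (-24683 + 17880) = (-3 + √((-15 + 2*9)² + 40²)/4) + (-24683 + 17880) = (-3 + √((-15 + 18)² + 1600)/4) - 6803 = (-3 + √(3² + 1600)/4) - 6803 = (-3 + √(9 + 1600)/4) - 6803 = (-3 + √1609/4) - 6803 = -6806 + √1609/4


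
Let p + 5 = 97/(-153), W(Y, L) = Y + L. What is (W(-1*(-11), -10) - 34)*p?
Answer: 9482/51 ≈ 185.92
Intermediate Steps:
W(Y, L) = L + Y
p = -862/153 (p = -5 + 97/(-153) = -5 + 97*(-1/153) = -5 - 97/153 = -862/153 ≈ -5.6340)
(W(-1*(-11), -10) - 34)*p = ((-10 - 1*(-11)) - 34)*(-862/153) = ((-10 + 11) - 34)*(-862/153) = (1 - 34)*(-862/153) = -33*(-862/153) = 9482/51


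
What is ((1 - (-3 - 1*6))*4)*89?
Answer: 3560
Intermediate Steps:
((1 - (-3 - 1*6))*4)*89 = ((1 - (-3 - 6))*4)*89 = ((1 - 1*(-9))*4)*89 = ((1 + 9)*4)*89 = (10*4)*89 = 40*89 = 3560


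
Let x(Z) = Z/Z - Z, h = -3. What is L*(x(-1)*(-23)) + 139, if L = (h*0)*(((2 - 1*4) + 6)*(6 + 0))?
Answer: 139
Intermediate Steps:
x(Z) = 1 - Z
L = 0 (L = (-3*0)*(((2 - 1*4) + 6)*(6 + 0)) = 0*(((2 - 4) + 6)*6) = 0*((-2 + 6)*6) = 0*(4*6) = 0*24 = 0)
L*(x(-1)*(-23)) + 139 = 0*((1 - 1*(-1))*(-23)) + 139 = 0*((1 + 1)*(-23)) + 139 = 0*(2*(-23)) + 139 = 0*(-46) + 139 = 0 + 139 = 139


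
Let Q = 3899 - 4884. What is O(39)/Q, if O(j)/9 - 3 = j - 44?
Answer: 18/985 ≈ 0.018274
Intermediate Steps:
Q = -985
O(j) = -369 + 9*j (O(j) = 27 + 9*(j - 44) = 27 + 9*(-44 + j) = 27 + (-396 + 9*j) = -369 + 9*j)
O(39)/Q = (-369 + 9*39)/(-985) = (-369 + 351)*(-1/985) = -18*(-1/985) = 18/985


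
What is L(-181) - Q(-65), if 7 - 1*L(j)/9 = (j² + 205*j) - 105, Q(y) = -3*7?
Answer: 40125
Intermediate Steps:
Q(y) = -21
L(j) = 1008 - 1845*j - 9*j² (L(j) = 63 - 9*((j² + 205*j) - 105) = 63 - 9*(-105 + j² + 205*j) = 63 + (945 - 1845*j - 9*j²) = 1008 - 1845*j - 9*j²)
L(-181) - Q(-65) = (1008 - 1845*(-181) - 9*(-181)²) - 1*(-21) = (1008 + 333945 - 9*32761) + 21 = (1008 + 333945 - 294849) + 21 = 40104 + 21 = 40125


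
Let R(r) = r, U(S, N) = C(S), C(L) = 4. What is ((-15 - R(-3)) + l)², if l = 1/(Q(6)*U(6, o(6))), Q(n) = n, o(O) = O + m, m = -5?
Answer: 82369/576 ≈ 143.00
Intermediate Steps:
o(O) = -5 + O (o(O) = O - 5 = -5 + O)
U(S, N) = 4
l = 1/24 (l = 1/(6*4) = 1/24 ≈ 0.041667)
((-15 - R(-3)) + l)² = ((-15 - 1*(-3)) + 1/24)² = ((-15 + 3) + 1/24)² = (-12 + 1/24)² = (-287/24)² = 82369/576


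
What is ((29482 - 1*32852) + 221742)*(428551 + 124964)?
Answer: 120872177580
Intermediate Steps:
((29482 - 1*32852) + 221742)*(428551 + 124964) = ((29482 - 32852) + 221742)*553515 = (-3370 + 221742)*553515 = 218372*553515 = 120872177580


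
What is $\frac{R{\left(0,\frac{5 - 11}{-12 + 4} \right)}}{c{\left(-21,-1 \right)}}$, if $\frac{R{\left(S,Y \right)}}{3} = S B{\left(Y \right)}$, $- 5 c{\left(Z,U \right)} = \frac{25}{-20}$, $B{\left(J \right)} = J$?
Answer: $0$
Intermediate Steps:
$c{\left(Z,U \right)} = \frac{1}{4}$ ($c{\left(Z,U \right)} = - \frac{25 \frac{1}{-20}}{5} = - \frac{25 \left(- \frac{1}{20}\right)}{5} = \left(- \frac{1}{5}\right) \left(- \frac{5}{4}\right) = \frac{1}{4}$)
$R{\left(S,Y \right)} = 3 S Y$
$\frac{R{\left(0,\frac{5 - 11}{-12 + 4} \right)}}{c{\left(-21,-1 \right)}} = 3 \cdot 0 \frac{5 - 11}{-12 + 4} \frac{1}{\frac{1}{4}} = 3 \cdot 0 \left(- \frac{6}{-8}\right) 4 = 3 \cdot 0 \left(\left(-6\right) \left(- \frac{1}{8}\right)\right) 4 = 3 \cdot 0 \cdot \frac{3}{4} \cdot 4 = 0 \cdot 4 = 0$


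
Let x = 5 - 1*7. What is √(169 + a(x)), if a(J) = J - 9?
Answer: √158 ≈ 12.570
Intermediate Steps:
x = -2 (x = 5 - 7 = -2)
a(J) = -9 + J
√(169 + a(x)) = √(169 + (-9 - 2)) = √(169 - 11) = √158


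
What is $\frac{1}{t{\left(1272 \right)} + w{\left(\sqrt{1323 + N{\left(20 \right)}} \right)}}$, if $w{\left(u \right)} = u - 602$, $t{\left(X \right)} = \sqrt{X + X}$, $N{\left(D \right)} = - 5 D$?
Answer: $\frac{1}{-602 + \sqrt{1223} + 4 \sqrt{159}} \approx -0.0019358$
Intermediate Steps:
$t{\left(X \right)} = \sqrt{2} \sqrt{X}$ ($t{\left(X \right)} = \sqrt{2 X} = \sqrt{2} \sqrt{X}$)
$w{\left(u \right)} = -602 + u$ ($w{\left(u \right)} = u - 602 = -602 + u$)
$\frac{1}{t{\left(1272 \right)} + w{\left(\sqrt{1323 + N{\left(20 \right)}} \right)}} = \frac{1}{\sqrt{2} \sqrt{1272} - \left(602 - \sqrt{1323 - 100}\right)} = \frac{1}{\sqrt{2} \cdot 2 \sqrt{318} - \left(602 - \sqrt{1323 - 100}\right)} = \frac{1}{4 \sqrt{159} - \left(602 - \sqrt{1223}\right)} = \frac{1}{-602 + \sqrt{1223} + 4 \sqrt{159}}$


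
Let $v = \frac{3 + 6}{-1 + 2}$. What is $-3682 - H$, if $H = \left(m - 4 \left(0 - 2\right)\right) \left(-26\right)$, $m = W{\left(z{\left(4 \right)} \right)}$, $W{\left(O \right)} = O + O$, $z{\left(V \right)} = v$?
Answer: $-3006$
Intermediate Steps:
$v = 9$ ($v = \frac{9}{1} = 9 \cdot 1 = 9$)
$z{\left(V \right)} = 9$
$W{\left(O \right)} = 2 O$
$m = 18$ ($m = 2 \cdot 9 = 18$)
$H = -676$ ($H = \left(18 - 4 \left(0 - 2\right)\right) \left(-26\right) = \left(18 - -8\right) \left(-26\right) = \left(18 + 8\right) \left(-26\right) = 26 \left(-26\right) = -676$)
$-3682 - H = -3682 - -676 = -3682 + 676 = -3006$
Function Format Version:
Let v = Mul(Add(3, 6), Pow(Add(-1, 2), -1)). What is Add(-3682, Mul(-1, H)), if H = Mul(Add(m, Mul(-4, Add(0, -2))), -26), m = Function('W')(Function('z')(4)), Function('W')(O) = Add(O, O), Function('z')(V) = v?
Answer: -3006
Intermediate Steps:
v = 9 (v = Mul(9, Pow(1, -1)) = Mul(9, 1) = 9)
Function('z')(V) = 9
Function('W')(O) = Mul(2, O)
m = 18 (m = Mul(2, 9) = 18)
H = -676 (H = Mul(Add(18, Mul(-4, Add(0, -2))), -26) = Mul(Add(18, Mul(-4, -2)), -26) = Mul(Add(18, 8), -26) = Mul(26, -26) = -676)
Add(-3682, Mul(-1, H)) = Add(-3682, Mul(-1, -676)) = Add(-3682, 676) = -3006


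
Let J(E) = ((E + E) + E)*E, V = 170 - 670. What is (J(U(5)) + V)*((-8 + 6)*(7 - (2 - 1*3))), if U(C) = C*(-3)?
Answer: -2800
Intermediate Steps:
U(C) = -3*C
V = -500
J(E) = 3*E² (J(E) = (2*E + E)*E = (3*E)*E = 3*E²)
(J(U(5)) + V)*((-8 + 6)*(7 - (2 - 1*3))) = (3*(-3*5)² - 500)*((-8 + 6)*(7 - (2 - 1*3))) = (3*(-15)² - 500)*(-2*(7 - (2 - 3))) = (3*225 - 500)*(-2*(7 - 1*(-1))) = (675 - 500)*(-2*(7 + 1)) = 175*(-2*8) = 175*(-16) = -2800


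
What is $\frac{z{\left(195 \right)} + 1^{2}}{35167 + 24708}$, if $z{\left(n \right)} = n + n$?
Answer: $\frac{391}{59875} \approx 0.0065303$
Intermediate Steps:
$z{\left(n \right)} = 2 n$
$\frac{z{\left(195 \right)} + 1^{2}}{35167 + 24708} = \frac{2 \cdot 195 + 1^{2}}{35167 + 24708} = \frac{390 + 1}{59875} = 391 \cdot \frac{1}{59875} = \frac{391}{59875}$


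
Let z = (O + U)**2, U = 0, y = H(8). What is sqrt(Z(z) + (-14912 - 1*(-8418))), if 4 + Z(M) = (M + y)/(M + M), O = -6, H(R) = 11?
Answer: I*sqrt(935618)/12 ≈ 80.606*I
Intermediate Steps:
y = 11
z = 36 (z = (-6 + 0)**2 = (-6)**2 = 36)
Z(M) = -4 + (11 + M)/(2*M) (Z(M) = -4 + (M + 11)/(M + M) = -4 + (11 + M)/((2*M)) = -4 + (11 + M)*(1/(2*M)) = -4 + (11 + M)/(2*M))
sqrt(Z(z) + (-14912 - 1*(-8418))) = sqrt((1/2)*(11 - 7*36)/36 + (-14912 - 1*(-8418))) = sqrt((1/2)*(1/36)*(11 - 252) + (-14912 + 8418)) = sqrt((1/2)*(1/36)*(-241) - 6494) = sqrt(-241/72 - 6494) = sqrt(-467809/72) = I*sqrt(935618)/12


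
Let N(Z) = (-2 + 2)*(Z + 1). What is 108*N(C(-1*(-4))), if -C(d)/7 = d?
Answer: 0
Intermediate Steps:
C(d) = -7*d
N(Z) = 0 (N(Z) = 0*(1 + Z) = 0)
108*N(C(-1*(-4))) = 108*0 = 0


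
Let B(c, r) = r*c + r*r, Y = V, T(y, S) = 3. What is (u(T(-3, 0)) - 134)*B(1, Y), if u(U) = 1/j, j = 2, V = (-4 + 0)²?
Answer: -36312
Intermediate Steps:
V = 16 (V = (-4)² = 16)
Y = 16
B(c, r) = r² + c*r (B(c, r) = c*r + r² = r² + c*r)
u(U) = ½ (u(U) = 1/2 = ½)
(u(T(-3, 0)) - 134)*B(1, Y) = (½ - 134)*(16*(1 + 16)) = -2136*17 = -267/2*272 = -36312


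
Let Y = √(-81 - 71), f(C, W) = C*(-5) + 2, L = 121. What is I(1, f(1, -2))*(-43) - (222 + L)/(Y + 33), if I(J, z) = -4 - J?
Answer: 255496/1241 + 686*I*√38/1241 ≈ 205.88 + 3.4076*I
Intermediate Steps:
f(C, W) = 2 - 5*C (f(C, W) = -5*C + 2 = 2 - 5*C)
Y = 2*I*√38 (Y = √(-152) = 2*I*√38 ≈ 12.329*I)
I(1, f(1, -2))*(-43) - (222 + L)/(Y + 33) = (-4 - 1*1)*(-43) - (222 + 121)/(2*I*√38 + 33) = (-4 - 1)*(-43) - 343/(33 + 2*I*√38) = -5*(-43) - 343/(33 + 2*I*√38) = 215 - 343/(33 + 2*I*√38)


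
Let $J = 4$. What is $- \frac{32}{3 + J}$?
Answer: $- \frac{32}{7} \approx -4.5714$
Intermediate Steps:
$- \frac{32}{3 + J} = - \frac{32}{3 + 4} = - \frac{32}{7}$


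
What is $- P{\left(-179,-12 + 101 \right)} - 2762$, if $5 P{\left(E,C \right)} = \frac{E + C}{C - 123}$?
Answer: $- \frac{46963}{17} \approx -2762.5$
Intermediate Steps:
$P{\left(E,C \right)} = \frac{C + E}{5 \left(-123 + C\right)}$ ($P{\left(E,C \right)} = \frac{\left(E + C\right) \frac{1}{C - 123}}{5} = \frac{\left(C + E\right) \frac{1}{-123 + C}}{5} = \frac{\frac{1}{-123 + C} \left(C + E\right)}{5} = \frac{C + E}{5 \left(-123 + C\right)}$)
$- P{\left(-179,-12 + 101 \right)} - 2762 = - \frac{\left(-12 + 101\right) - 179}{5 \left(-123 + \left(-12 + 101\right)\right)} - 2762 = - \frac{89 - 179}{5 \left(-123 + 89\right)} - 2762 = - \frac{-90}{5 \left(-34\right)} - 2762 = - \frac{\left(-1\right) \left(-90\right)}{5 \cdot 34} - 2762 = \left(-1\right) \frac{9}{17} - 2762 = - \frac{9}{17} - 2762 = - \frac{46963}{17}$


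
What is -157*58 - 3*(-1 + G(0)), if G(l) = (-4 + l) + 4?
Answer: -9103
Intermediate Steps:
G(l) = l
-157*58 - 3*(-1 + G(0)) = -157*58 - 3*(-1 + 0) = -9106 - 3*(-1) = -9106 + 3 = -9103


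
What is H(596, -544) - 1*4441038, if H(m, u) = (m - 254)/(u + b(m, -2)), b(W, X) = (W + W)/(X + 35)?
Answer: -37215904083/8380 ≈ -4.4410e+6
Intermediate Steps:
b(W, X) = 2*W/(35 + X) (b(W, X) = (2*W)/(35 + X) = 2*W/(35 + X))
H(m, u) = (-254 + m)/(u + 2*m/33) (H(m, u) = (m - 254)/(u + 2*m/(35 - 2)) = (-254 + m)/(u + 2*m/33))
H(596, -544) - 1*4441038 = 33*(-254 + 596)/(2*596 + 33*(-544)) - 1*4441038 = 33*342/(1192 - 17952) - 4441038 = 33*342/(-16760) - 4441038 = 33*(-1/16760)*342 - 4441038 = -5643/8380 - 4441038 = -37215904083/8380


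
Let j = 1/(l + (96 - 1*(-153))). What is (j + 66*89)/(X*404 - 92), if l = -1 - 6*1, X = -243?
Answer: -1421509/23779888 ≈ -0.059778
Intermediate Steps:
l = -7 (l = -1 - 6 = -7)
j = 1/242 (j = 1/(-7 + (96 - 1*(-153))) = 1/(-7 + (96 + 153)) = 1/(-7 + 249) = 1/242 ≈ 0.0041322)
(j + 66*89)/(X*404 - 92) = (1/242 + 66*89)/(-243*404 - 92) = (1/242 + 5874)/(-98172 - 92) = (1421509/242)/(-98264) = (1421509/242)*(-1/98264) = -1421509/23779888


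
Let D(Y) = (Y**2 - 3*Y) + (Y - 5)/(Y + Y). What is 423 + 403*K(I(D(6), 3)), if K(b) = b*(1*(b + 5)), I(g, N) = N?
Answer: 10095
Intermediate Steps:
D(Y) = Y**2 - 3*Y + (-5 + Y)/(2*Y) (D(Y) = (Y**2 - 3*Y) + (-5 + Y)/((2*Y)) = (Y**2 - 3*Y) + (-5 + Y)*(1/(2*Y)) = (Y**2 - 3*Y) + (-5 + Y)/(2*Y) = Y**2 - 3*Y + (-5 + Y)/(2*Y))
K(b) = b*(5 + b) (K(b) = b*(1*(5 + b)) = b*(5 + b))
423 + 403*K(I(D(6), 3)) = 423 + 403*(3*(5 + 3)) = 423 + 403*(3*8) = 423 + 403*24 = 423 + 9672 = 10095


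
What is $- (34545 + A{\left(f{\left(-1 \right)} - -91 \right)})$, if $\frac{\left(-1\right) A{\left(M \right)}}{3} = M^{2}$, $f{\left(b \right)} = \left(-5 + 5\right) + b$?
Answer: $-10245$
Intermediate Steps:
$f{\left(b \right)} = b$ ($f{\left(b \right)} = 0 + b = b$)
$A{\left(M \right)} = - 3 M^{2}$
$- (34545 + A{\left(f{\left(-1 \right)} - -91 \right)}) = - (34545 - 3 \left(-1 - -91\right)^{2}) = - (34545 - 3 \left(-1 + 91\right)^{2}) = - (34545 - 3 \cdot 90^{2}) = - (34545 - 24300) = \left(-1\right) 10245 = -10245$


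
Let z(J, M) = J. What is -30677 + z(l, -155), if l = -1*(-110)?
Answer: -30567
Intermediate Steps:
l = 110
-30677 + z(l, -155) = -30677 + 110 = -30567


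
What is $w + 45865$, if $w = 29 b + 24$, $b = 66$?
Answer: $47803$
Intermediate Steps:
$w = 1938$ ($w = 29 \cdot 66 + 24 = 1914 + 24 = 1938$)
$w + 45865 = 1938 + 45865 = 47803$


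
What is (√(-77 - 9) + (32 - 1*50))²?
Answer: (18 - I*√86)² ≈ 238.0 - 333.85*I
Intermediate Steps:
(√(-77 - 9) + (32 - 1*50))² = (√(-86) + (32 - 50))² = (I*√86 - 18)² = (-18 + I*√86)²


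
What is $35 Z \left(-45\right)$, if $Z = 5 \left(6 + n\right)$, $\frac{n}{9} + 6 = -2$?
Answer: $519750$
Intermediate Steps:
$n = -72$ ($n = -54 + 9 \left(-2\right) = -54 - 18 = -72$)
$Z = -330$ ($Z = 5 \left(6 - 72\right) = 5 \left(-66\right) = -330$)
$35 Z \left(-45\right) = 35 \left(-330\right) \left(-45\right) = \left(-11550\right) \left(-45\right) = 519750$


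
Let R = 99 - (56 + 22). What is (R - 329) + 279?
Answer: -29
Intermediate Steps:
R = 21 (R = 99 - 1*78 = 99 - 78 = 21)
(R - 329) + 279 = (21 - 329) + 279 = -308 + 279 = -29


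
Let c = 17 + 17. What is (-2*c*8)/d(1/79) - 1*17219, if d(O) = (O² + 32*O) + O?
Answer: -3018891/163 ≈ -18521.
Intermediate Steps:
d(O) = O² + 33*O
c = 34
(-2*c*8)/d(1/79) - 1*17219 = (-2*34*8)/(((33 + 1/79)/79)) - 1*17219 = (-68*8)/(((33 + 1/79)/79)) - 17219 = -544/((1/79)*(2608/79)) - 17219 = -544/2608/6241 - 17219 = -544*6241/2608 - 17219 = -212194/163 - 17219 = -3018891/163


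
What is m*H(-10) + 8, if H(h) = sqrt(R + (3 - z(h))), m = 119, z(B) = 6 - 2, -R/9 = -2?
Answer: 8 + 119*sqrt(17) ≈ 498.65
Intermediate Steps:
R = 18 (R = -9*(-2) = 18)
z(B) = 4
H(h) = sqrt(17) (H(h) = sqrt(18 + (3 - 1*4)) = sqrt(18 + (3 - 4)) = sqrt(18 - 1) = sqrt(17))
m*H(-10) + 8 = 119*sqrt(17) + 8 = 8 + 119*sqrt(17)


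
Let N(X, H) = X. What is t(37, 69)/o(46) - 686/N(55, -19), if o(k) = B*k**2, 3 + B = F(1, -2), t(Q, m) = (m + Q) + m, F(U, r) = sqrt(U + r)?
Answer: -2908927/232760 - 35*I/4232 ≈ -12.498 - 0.0082703*I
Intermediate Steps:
t(Q, m) = Q + 2*m (t(Q, m) = (Q + m) + m = Q + 2*m)
B = -3 + I (B = -3 + sqrt(1 - 2) = -3 + sqrt(-1) = -3 + I ≈ -3.0 + 1.0*I)
o(k) = k**2*(-3 + I) (o(k) = (-3 + I)*k**2 = k**2*(-3 + I))
t(37, 69)/o(46) - 686/N(55, -19) = (37 + 2*69)/((46**2*(-3 + I))) - 686/55 = (37 + 138)/((2116*(-3 + I))) - 686*1/55 = 175/(-6348 + 2116*I) - 686/55 = 175*((-6348 - 2116*I)/44774560) - 686/55 = 35*(-6348 - 2116*I)/8954912 - 686/55 = -686/55 + 35*(-6348 - 2116*I)/8954912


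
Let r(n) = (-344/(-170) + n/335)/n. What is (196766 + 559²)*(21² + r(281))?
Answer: 359399234923812/1600295 ≈ 2.2458e+8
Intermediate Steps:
r(n) = (172/85 + n/335)/n (r(n) = (-344*(-1/170) + n*(1/335))/n = (172/85 + n/335)/n)
(196766 + 559²)*(21² + r(281)) = (196766 + 559²)*(21² + (1/5695)*(11524 + 17*281)/281) = (196766 + 312481)*(441 + (1/5695)*(1/281)*(11524 + 4777)) = 509247*(441 + (1/5695)*(1/281)*16301) = 509247*(441 + 16301/1600295) = 509247*(705746396/1600295) = 359399234923812/1600295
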